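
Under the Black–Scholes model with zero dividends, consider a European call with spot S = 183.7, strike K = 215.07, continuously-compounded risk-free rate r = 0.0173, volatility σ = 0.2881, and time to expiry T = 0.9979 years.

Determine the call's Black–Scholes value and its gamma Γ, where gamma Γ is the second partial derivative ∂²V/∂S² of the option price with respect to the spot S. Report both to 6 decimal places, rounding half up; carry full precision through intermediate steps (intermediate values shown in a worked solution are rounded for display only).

σ√T = 0.2881·√0.9979 = 0.287797
d₁ = (ln(S/K) + (r+σ²/2)T) / (σ√T) = (ln(183.7/215.07) + (0.0173+0.2881²/2)·0.9979) / 0.287797 = (-0.157660 + 0.058677) / 0.287797 = -0.343930
d₂ = d₁ − σ√T = -0.343930 − 0.287797 = -0.631728
e^{−rT} = e^{−0.0173·0.9979} = 0.982884
N(d₁) = 0.365449,  N(d₂) = 0.263782
Call price V = S·N(d₁) − K·e^{−rT}·N(d₂) = 67.133042 − 55.760692 = 11.372350
φ(d₁) = (1/√(2π))·e^{−d₁²/2} = 0.376031
Γ = φ(d₁) / (S·σ·√T) = 0.007113

price = 11.372350
Γ = 0.007113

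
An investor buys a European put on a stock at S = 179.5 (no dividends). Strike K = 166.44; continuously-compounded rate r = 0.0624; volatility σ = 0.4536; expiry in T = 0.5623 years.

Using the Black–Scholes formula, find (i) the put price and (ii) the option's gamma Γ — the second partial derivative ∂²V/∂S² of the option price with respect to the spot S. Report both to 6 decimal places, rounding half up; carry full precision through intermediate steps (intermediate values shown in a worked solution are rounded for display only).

price = 14.763141
Γ = 0.005780

σ√T = 0.4536·√0.5623 = 0.340140
d₁ = (ln(S/K) + (r+σ²/2)T) / (σ√T) = (ln(179.5/166.44) + (0.0624+0.4536²/2)·0.5623) / 0.340140 = (0.075540 + 0.092935) / 0.340140 = 0.495312
d₂ = d₁ − σ√T = 0.495312 − 0.340140 = 0.155173
e^{−rT} = e^{−0.0624·0.5623} = 0.965521
N(−d₁) = 0.310190,  N(−d₂) = 0.438343
Put price V = K·e^{−rT}·N(−d₂) − S·N(−d₁) = 70.442217 − 55.679077 = 14.763141
φ(d₁) = (1/√(2π))·e^{−d₁²/2} = 0.352888
Γ = φ(d₁) / (S·σ·√T) = 0.005780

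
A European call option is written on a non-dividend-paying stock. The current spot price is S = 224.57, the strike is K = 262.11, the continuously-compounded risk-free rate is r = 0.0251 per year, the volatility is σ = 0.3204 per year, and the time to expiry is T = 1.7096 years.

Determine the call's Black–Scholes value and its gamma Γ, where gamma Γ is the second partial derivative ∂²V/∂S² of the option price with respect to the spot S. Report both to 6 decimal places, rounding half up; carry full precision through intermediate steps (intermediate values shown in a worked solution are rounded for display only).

σ√T = 0.3204·√1.7096 = 0.418928
d₁ = (ln(S/K) + (r+σ²/2)T) / (σ√T) = (ln(224.57/262.11) + (0.0251+0.3204²/2)·1.7096) / 0.418928 = (-0.154577 + 0.130661) / 0.418928 = -0.057087
d₂ = d₁ − σ√T = -0.057087 − 0.418928 = -0.476015
e^{−rT} = e^{−0.0251·1.7096} = 0.957997
N(d₁) = 0.477238,  N(d₂) = 0.317032
Call price V = S·N(d₁) − K·e^{−rT}·N(d₂) = 107.173327 − 79.606828 = 27.566499
φ(d₁) = (1/√(2π))·e^{−d₁²/2} = 0.398293
Γ = φ(d₁) / (S·σ·√T) = 0.004234

price = 27.566499
Γ = 0.004234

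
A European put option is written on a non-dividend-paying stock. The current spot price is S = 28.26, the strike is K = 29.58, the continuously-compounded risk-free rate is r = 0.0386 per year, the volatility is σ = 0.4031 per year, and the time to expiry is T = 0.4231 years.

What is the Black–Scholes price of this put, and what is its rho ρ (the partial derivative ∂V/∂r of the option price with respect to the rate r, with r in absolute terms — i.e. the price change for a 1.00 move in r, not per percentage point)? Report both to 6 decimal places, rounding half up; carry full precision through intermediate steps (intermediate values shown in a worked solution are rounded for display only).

σ√T = 0.4031·√0.4231 = 0.262201
d₁ = (ln(S/K) + (r+σ²/2)T) / (σ√T) = (ln(28.26/29.58) + (0.0386+0.4031²/2)·0.4231) / 0.262201 = (-0.045651 + 0.050706) / 0.262201 = 0.019280
d₂ = d₁ − σ√T = 0.019280 − 0.262201 = -0.242921
e^{−rT} = e^{−0.0386·0.4231} = 0.983801
N(−d₁) = 0.492309,  N(−d₂) = 0.595967
Put price V = K·e^{−rT}·N(−d₂) − S·N(−d₁) = 17.343126 − 13.912648 = 3.430479
ρ = −K·T·e^{−rT}·N(−d₂) = -7.337877

price = 3.430479
ρ = -7.337877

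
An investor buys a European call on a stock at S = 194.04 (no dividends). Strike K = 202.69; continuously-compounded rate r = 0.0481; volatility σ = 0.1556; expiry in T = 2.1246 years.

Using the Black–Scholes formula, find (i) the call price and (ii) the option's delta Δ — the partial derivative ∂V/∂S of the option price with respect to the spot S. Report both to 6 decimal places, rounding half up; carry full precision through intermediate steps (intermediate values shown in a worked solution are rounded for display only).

σ√T = 0.1556·√2.1246 = 0.226803
d₁ = (ln(S/K) + (r+σ²/2)T) / (σ√T) = (ln(194.04/202.69) + (0.0481+0.1556²/2)·2.1246) / 0.226803 = (-0.043613 + 0.127913) / 0.226803 = 0.371687
d₂ = d₁ − σ√T = 0.371687 − 0.226803 = 0.144884
e^{−rT} = e^{−0.0481·2.1246} = 0.902855
N(d₁) = 0.644937,  N(d₂) = 0.557599
Call price V = S·N(d₁) − K·e^{−rT}·N(d₂) = 125.143580 − 102.040421 = 23.103159
Δ = N(d₁) = 0.644937

price = 23.103159
Δ = 0.644937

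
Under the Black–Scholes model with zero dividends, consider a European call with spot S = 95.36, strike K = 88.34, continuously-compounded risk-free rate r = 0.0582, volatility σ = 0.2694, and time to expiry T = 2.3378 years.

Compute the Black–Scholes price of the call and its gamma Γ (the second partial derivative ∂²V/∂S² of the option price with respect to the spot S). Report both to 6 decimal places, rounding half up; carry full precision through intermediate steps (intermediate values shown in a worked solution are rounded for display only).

price = 24.997689
Γ = 0.007827

σ√T = 0.2694·√2.3378 = 0.411909
d₁ = (ln(S/K) + (r+σ²/2)T) / (σ√T) = (ln(95.36/88.34) + (0.0582+0.2694²/2)·2.3378) / 0.411909 = (0.076466 + 0.220894) / 0.411909 = 0.721909
d₂ = d₁ − σ√T = 0.721909 − 0.411909 = 0.310000
e^{−rT} = e^{−0.0582·2.3378} = 0.872790
N(d₁) = 0.764825,  N(d₂) = 0.621719
Call price V = S·N(d₁) − K·e^{−rT}·N(d₂) = 72.933682 − 47.935992 = 24.997689
φ(d₁) = (1/√(2π))·e^{−d₁²/2} = 0.307428
Γ = φ(d₁) / (S·σ·√T) = 0.007827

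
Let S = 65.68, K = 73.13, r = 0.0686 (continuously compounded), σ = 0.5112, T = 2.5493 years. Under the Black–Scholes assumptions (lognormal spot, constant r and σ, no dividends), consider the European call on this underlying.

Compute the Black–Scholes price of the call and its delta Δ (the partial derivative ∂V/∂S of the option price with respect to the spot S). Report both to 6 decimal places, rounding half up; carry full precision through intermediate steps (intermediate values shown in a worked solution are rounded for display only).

price = 22.335686
Δ = 0.688190

σ√T = 0.5112·√2.5493 = 0.816209
d₁ = (ln(S/K) + (r+σ²/2)T) / (σ√T) = (ln(65.68/73.13) + (0.0686+0.5112²/2)·2.5493) / 0.816209 = (-0.107444 + 0.507980) / 0.816209 = 0.490728
d₂ = d₁ − σ√T = 0.490728 − 0.816209 = -0.325481
e^{−rT} = e^{−0.0686·2.5493} = 0.839556
N(d₁) = 0.688190,  N(d₂) = 0.372408
Call price V = S·N(d₁) − K·e^{−rT}·N(d₂) = 45.200348 − 22.864662 = 22.335686
Δ = N(d₁) = 0.688190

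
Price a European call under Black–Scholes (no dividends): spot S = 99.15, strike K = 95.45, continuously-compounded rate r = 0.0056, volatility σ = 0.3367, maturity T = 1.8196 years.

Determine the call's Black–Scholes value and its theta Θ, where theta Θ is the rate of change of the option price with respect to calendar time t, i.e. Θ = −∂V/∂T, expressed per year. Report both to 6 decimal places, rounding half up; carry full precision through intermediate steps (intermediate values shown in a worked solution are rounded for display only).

σ√T = 0.3367·√1.8196 = 0.454183
d₁ = (ln(S/K) + (r+σ²/2)T) / (σ√T) = (ln(99.15/95.45) + (0.0056+0.3367²/2)·1.8196) / 0.454183 = (0.038031 + 0.113331) / 0.454183 = 0.333263
d₂ = d₁ − σ√T = 0.333263 − 0.454183 = -0.120921
e^{−rT} = e^{−0.0056·1.8196} = 0.989862
N(d₁) = 0.630532,  N(d₂) = 0.451877
Call price V = S·N(d₁) − K·e^{−rT}·N(d₂) = 62.517243 − 42.694384 = 19.822859
φ(d₁) = (1/√(2π))·e^{−d₁²/2} = 0.377392
Θ = −S·φ(d₁)·σ/(2√T) − r·K·e^{−rT}·N(d₂) = −4.669934 − 0.239089 = -4.909022

price = 19.822859
Θ = -4.909022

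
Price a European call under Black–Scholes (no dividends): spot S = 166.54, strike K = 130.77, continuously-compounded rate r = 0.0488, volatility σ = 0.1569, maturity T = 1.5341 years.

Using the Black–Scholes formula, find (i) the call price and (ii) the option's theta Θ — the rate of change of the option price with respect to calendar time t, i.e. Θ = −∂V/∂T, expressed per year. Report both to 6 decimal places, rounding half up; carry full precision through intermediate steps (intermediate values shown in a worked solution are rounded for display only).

σ√T = 0.1569·√1.5341 = 0.194334
d₁ = (ln(S/K) + (r+σ²/2)T) / (σ√T) = (ln(166.54/130.77) + (0.0488+0.1569²/2)·1.5341) / 0.194334 = (0.241795 + 0.093747) / 0.194334 = 1.726624
d₂ = d₁ − σ√T = 1.726624 − 0.194334 = 1.532289
e^{−rT} = e^{−0.0488·1.5341} = 0.927870
N(d₁) = 0.957882,  N(d₂) = 0.937274
Call price V = S·N(d₁) − K·e^{−rT}·N(d₂) = 159.525732 − 113.726549 = 45.799183
φ(d₁) = (1/√(2π))·e^{−d₁²/2} = 0.089855
Θ = −S·φ(d₁)·σ/(2√T) − r·K·e^{−rT}·N(d₂) = −0.947827 − 5.549856 = -6.497682

price = 45.799183
Θ = -6.497682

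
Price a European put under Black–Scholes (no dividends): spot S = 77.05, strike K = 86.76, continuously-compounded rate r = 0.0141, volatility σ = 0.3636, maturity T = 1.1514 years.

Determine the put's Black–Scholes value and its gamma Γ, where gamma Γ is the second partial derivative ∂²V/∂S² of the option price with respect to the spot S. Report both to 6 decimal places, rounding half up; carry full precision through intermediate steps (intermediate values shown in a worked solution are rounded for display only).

price = 17.141136
Γ = 0.013241

σ√T = 0.3636·√1.1514 = 0.390155
d₁ = (ln(S/K) + (r+σ²/2)T) / (σ√T) = (ln(77.05/86.76) + (0.0141+0.3636²/2)·1.1514) / 0.390155 = (-0.118691 + 0.092345) / 0.390155 = -0.067527
d₂ = d₁ − σ√T = -0.067527 − 0.390155 = -0.457682
e^{−rT} = e^{−0.0141·1.1514} = 0.983896
N(−d₁) = 0.526919,  N(−d₂) = 0.676409
Put price V = K·e^{−rT}·N(−d₂) − S·N(−d₁) = 57.740238 − 40.599103 = 17.141136
φ(d₁) = (1/√(2π))·e^{−d₁²/2} = 0.398034
Γ = φ(d₁) / (S·σ·√T) = 0.013241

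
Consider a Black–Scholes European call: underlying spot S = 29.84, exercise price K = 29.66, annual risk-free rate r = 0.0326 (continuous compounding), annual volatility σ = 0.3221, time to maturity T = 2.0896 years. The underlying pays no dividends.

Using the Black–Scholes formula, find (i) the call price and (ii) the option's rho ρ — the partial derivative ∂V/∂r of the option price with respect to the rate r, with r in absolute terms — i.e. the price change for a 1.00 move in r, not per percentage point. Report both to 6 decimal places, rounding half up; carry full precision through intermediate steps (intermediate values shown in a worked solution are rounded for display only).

σ√T = 0.3221·√2.0896 = 0.465610
d₁ = (ln(S/K) + (r+σ²/2)T) / (σ√T) = (ln(29.84/29.66) + (0.0326+0.3221²/2)·2.0896) / 0.465610 = (0.006050 + 0.176517) / 0.465610 = 0.392104
d₂ = d₁ − σ√T = 0.392104 − 0.465610 = -0.073506
e^{−rT} = e^{−0.0326·2.0896} = 0.934147
N(d₁) = 0.652509,  N(d₂) = 0.470702
Call price V = S·N(d₁) − K·e^{−rT}·N(d₂) = 19.470882 − 13.041650 = 6.429233
ρ = K·T·e^{−rT}·N(d₂) = 27.251832

price = 6.429233
ρ = 27.251832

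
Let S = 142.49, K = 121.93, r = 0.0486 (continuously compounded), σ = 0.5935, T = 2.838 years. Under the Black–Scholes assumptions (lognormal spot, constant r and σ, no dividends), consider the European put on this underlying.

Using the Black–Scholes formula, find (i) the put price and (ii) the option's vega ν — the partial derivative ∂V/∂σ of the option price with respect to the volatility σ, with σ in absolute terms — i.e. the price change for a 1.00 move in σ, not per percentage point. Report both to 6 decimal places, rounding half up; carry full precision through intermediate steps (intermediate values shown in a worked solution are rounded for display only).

price = 31.336005
ν = 69.887715

σ√T = 0.5935·√2.838 = 0.999832
d₁ = (ln(S/K) + (r+σ²/2)T) / (σ√T) = (ln(142.49/121.93) + (0.0486+0.5935²/2)·2.838) / 0.999832 = (0.155825 + 0.637759) / 0.999832 = 0.793717
d₂ = d₁ − σ√T = 0.793717 − 0.999832 = -0.206115
e^{−rT} = e^{−0.0486·2.838} = 0.871162
N(−d₁) = 0.213680,  N(−d₂) = 0.581649
Put price V = K·e^{−rT}·N(−d₂) − S·N(−d₁) = 61.783290 − 30.447285 = 31.336005
φ(d₁) = (1/√(2π))·e^{−d₁²/2} = 0.291146
ν = S·φ(d₁)·√T = 69.887715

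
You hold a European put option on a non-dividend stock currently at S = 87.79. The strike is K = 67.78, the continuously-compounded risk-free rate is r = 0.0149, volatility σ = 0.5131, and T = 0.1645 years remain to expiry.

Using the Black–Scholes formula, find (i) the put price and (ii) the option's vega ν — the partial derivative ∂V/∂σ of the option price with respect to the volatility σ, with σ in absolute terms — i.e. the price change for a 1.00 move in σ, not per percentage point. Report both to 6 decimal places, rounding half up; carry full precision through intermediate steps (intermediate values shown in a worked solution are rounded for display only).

price = 0.800019
ν = 5.642610

σ√T = 0.5131·√0.1645 = 0.208106
d₁ = (ln(S/K) + (r+σ²/2)T) / (σ√T) = (ln(87.79/67.78) + (0.0149+0.5131²/2)·0.1645) / 0.208106 = (0.258680 + 0.024105) / 0.208106 = 1.358852
d₂ = d₁ − σ√T = 1.358852 − 0.208106 = 1.150746
e^{−rT} = e^{−0.0149·0.1645} = 0.997552
N(−d₁) = 0.087097,  N(−d₂) = 0.124918
Put price V = K·e^{−rT}·N(−d₂) − S·N(−d₁) = 8.446237 − 7.646218 = 0.800019
φ(d₁) = (1/√(2π))·e^{−d₁²/2} = 0.158472
ν = S·φ(d₁)·√T = 5.642610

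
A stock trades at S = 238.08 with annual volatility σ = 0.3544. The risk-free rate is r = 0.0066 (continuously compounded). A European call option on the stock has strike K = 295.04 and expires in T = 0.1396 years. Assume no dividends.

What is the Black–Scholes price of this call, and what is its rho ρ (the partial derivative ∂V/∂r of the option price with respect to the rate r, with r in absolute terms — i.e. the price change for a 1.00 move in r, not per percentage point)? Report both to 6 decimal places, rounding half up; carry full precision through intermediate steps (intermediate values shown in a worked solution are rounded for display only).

σ√T = 0.3544·√0.1396 = 0.132415
d₁ = (ln(S/K) + (r+σ²/2)T) / (σ√T) = (ln(238.08/295.04) + (0.0066+0.3544²/2)·0.1396) / 0.132415 = (-0.214504 + 0.009688) / 0.132415 = -1.546776
d₂ = d₁ − σ√T = -1.546776 − 0.132415 = -1.679191
e^{−rT} = e^{−0.0066·0.1396} = 0.999079
N(d₁) = 0.060959,  N(d₂) = 0.046557
Call price V = S·N(d₁) − K·e^{−rT}·N(d₂) = 14.513030 − 13.723654 = 0.789376
ρ = K·T·e^{−rT}·N(d₂) = 1.915822

price = 0.789376
ρ = 1.915822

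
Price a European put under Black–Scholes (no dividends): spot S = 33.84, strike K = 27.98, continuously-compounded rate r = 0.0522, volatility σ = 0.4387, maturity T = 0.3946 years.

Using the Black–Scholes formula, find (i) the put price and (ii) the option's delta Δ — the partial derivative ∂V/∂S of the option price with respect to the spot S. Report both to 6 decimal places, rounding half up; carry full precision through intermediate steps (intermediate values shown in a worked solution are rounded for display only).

price = 1.067169
Δ = -0.183383

σ√T = 0.4387·√0.3946 = 0.275579
d₁ = (ln(S/K) + (r+σ²/2)T) / (σ√T) = (ln(33.84/27.98) + (0.0522+0.4387²/2)·0.3946) / 0.275579 = (0.190154 + 0.058570) / 0.275579 = 0.902549
d₂ = d₁ − σ√T = 0.902549 − 0.275579 = 0.626970
e^{−rT} = e^{−0.0522·0.3946} = 0.979613
N(−d₁) = 0.183383,  N(−d₂) = 0.265339
Put price V = K·e^{−rT}·N(−d₂) − S·N(−d₁) = 7.272838 − 6.205669 = 1.067169
Δ = −N(−d₁) = -0.183383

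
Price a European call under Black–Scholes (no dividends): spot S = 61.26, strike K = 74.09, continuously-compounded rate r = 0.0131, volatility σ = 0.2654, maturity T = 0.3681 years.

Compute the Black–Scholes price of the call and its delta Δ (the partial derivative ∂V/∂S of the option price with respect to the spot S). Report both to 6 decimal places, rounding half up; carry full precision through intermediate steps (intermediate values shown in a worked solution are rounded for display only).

price = 0.669322
Δ = 0.142206

σ√T = 0.2654·√0.3681 = 0.161021
d₁ = (ln(S/K) + (r+σ²/2)T) / (σ√T) = (ln(61.26/74.09) + (0.0131+0.2654²/2)·0.3681) / 0.161021 = (-0.190153 + 0.017786) / 0.161021 = -1.070462
d₂ = d₁ − σ√T = -1.070462 − 0.161021 = -1.231484
e^{−rT} = e^{−0.0131·0.3681} = 0.995189
N(d₁) = 0.142206,  N(d₂) = 0.109071
Call price V = S·N(d₁) − K·e^{−rT}·N(d₂) = 8.711520 − 8.042198 = 0.669322
Δ = N(d₁) = 0.142206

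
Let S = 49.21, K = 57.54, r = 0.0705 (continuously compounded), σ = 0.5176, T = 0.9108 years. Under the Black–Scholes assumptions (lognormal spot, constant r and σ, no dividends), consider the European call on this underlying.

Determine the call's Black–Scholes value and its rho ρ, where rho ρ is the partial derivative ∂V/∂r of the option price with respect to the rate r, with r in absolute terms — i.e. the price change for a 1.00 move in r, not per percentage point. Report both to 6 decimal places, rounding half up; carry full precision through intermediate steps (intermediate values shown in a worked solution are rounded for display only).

price = 7.858773
ρ = 16.331729

σ√T = 0.5176·√0.9108 = 0.493976
d₁ = (ln(S/K) + (r+σ²/2)T) / (σ√T) = (ln(49.21/57.54) + (0.0705+0.5176²/2)·0.9108) / 0.493976 = (-0.156384 + 0.186218) / 0.493976 = 0.060396
d₂ = d₁ − σ√T = 0.060396 − 0.493976 = -0.433580
e^{−rT} = e^{−0.0705·0.9108} = 0.937807
N(d₁) = 0.524080,  N(d₂) = 0.332297
Call price V = S·N(d₁) − K·e^{−rT}·N(d₂) = 25.789964 − 17.931191 = 7.858773
ρ = K·T·e^{−rT}·N(d₂) = 16.331729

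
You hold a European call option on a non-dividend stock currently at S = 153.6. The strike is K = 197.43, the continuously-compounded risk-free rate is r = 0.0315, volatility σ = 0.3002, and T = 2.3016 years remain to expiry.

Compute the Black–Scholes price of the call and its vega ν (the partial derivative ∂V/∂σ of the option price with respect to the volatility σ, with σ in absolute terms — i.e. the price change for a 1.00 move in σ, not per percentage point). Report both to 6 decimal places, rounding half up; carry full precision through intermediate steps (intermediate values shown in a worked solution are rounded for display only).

σ√T = 0.3002·√2.3016 = 0.455434
d₁ = (ln(S/K) + (r+σ²/2)T) / (σ√T) = (ln(153.6/197.43) + (0.0315+0.3002²/2)·2.3016) / 0.455434 = (-0.251032 + 0.176211) / 0.455434 = -0.164287
d₂ = d₁ − σ√T = -0.164287 − 0.455434 = -0.619721
e^{−rT} = e^{−0.0315·2.3016} = 0.930065
N(d₁) = 0.434753,  N(d₂) = 0.267721
Call price V = S·N(d₁) − K·e^{−rT}·N(d₂) = 66.778025 − 49.159649 = 17.618376
φ(d₁) = (1/√(2π))·e^{−d₁²/2} = 0.393595
ν = S·φ(d₁)·√T = 91.718171

price = 17.618376
ν = 91.718171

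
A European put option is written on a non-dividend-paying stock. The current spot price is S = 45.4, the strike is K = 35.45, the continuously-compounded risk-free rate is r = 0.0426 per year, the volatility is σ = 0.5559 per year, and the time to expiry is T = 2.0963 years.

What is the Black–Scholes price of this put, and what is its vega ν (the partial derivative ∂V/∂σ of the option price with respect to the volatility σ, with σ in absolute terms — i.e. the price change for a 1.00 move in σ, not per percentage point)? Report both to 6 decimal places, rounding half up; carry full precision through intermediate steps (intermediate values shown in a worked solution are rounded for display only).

σ√T = 0.5559·√2.0963 = 0.804866
d₁ = (ln(S/K) + (r+σ²/2)T) / (σ√T) = (ln(45.4/35.45) + (0.0426+0.5559²/2)·2.0963) / 0.804866 = (0.247389 + 0.413207) / 0.804866 = 0.820753
d₂ = d₁ − σ√T = 0.820753 − 0.804866 = 0.015887
e^{−rT} = e^{−0.0426·2.0963} = 0.914569
N(−d₁) = 0.205894,  N(−d₂) = 0.493662
Put price V = K·e^{−rT}·N(−d₂) − S·N(−d₁) = 16.005257 − 9.347569 = 6.657688
φ(d₁) = (1/√(2π))·e^{−d₁²/2} = 0.284860
ν = S·φ(d₁)·√T = 18.724692

price = 6.657688
ν = 18.724692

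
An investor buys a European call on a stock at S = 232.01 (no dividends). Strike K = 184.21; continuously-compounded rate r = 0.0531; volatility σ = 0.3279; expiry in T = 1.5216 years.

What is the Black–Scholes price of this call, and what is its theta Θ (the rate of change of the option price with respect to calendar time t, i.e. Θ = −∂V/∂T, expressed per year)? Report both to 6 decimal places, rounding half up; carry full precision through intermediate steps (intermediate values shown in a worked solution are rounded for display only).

σ√T = 0.3279·√1.5216 = 0.404475
d₁ = (ln(S/K) + (r+σ²/2)T) / (σ√T) = (ln(232.01/184.21) + (0.0531+0.3279²/2)·1.5216) / 0.404475 = (0.230704 + 0.162597) / 0.404475 = 0.972374
d₂ = d₁ − σ√T = 0.972374 − 0.404475 = 0.567899
e^{−rT} = e^{−0.0531·1.5216} = 0.922381
N(d₁) = 0.834568,  N(d₂) = 0.714948
Call price V = S·N(d₁) − K·e^{−rT}·N(d₂) = 193.628071 − 121.478147 = 72.149924
φ(d₁) = (1/√(2π))·e^{−d₁²/2} = 0.248654
Θ = −S·φ(d₁)·σ/(2√T) − r·K·e^{−rT}·N(d₂) = −7.667658 − 6.450490 = -14.118147

price = 72.149924
Θ = -14.118147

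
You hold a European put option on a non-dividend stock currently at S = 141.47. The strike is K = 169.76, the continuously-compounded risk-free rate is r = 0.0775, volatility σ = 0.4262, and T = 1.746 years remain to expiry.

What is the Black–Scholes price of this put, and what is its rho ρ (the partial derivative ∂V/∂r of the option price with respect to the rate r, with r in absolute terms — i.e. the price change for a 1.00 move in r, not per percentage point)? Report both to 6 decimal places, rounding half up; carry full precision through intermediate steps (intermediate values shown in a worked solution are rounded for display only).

σ√T = 0.4262·√1.746 = 0.563165
d₁ = (ln(S/K) + (r+σ²/2)T) / (σ√T) = (ln(141.47/169.76) + (0.0775+0.4262²/2)·1.746) / 0.563165 = (-0.182298 + 0.293892) / 0.563165 = 0.198156
d₂ = d₁ − σ√T = 0.198156 − 0.563165 = -0.365009
e^{−rT} = e^{−0.0775·1.746} = 0.873441
N(−d₁) = 0.421462,  N(−d₂) = 0.642448
Put price V = K·e^{−rT}·N(−d₂) − S·N(−d₁) = 95.259127 − 59.624174 = 35.634953
ρ = −K·T·e^{−rT}·N(−d₂) = -166.322435

price = 35.634953
ρ = -166.322435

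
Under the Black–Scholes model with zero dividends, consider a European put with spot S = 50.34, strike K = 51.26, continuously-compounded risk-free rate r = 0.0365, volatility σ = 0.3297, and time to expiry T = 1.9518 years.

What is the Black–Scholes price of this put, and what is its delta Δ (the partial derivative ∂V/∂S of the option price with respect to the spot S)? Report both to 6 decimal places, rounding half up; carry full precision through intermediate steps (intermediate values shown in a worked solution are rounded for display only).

price = 7.687951
Δ = -0.364802

σ√T = 0.3297·√1.9518 = 0.460613
d₁ = (ln(S/K) + (r+σ²/2)T) / (σ√T) = (ln(50.34/51.26) + (0.0365+0.3297²/2)·1.9518) / 0.460613 = (-0.018111 + 0.177323) / 0.460613 = 0.345653
d₂ = d₁ − σ√T = 0.345653 − 0.460613 = -0.114961
e^{−rT} = e^{−0.0365·1.9518} = 0.931238
N(−d₁) = 0.364802,  N(−d₂) = 0.545762
Put price V = K·e^{−rT}·N(−d₂) − S·N(−d₁) = 26.052075 − 18.364124 = 7.687951
Δ = −N(−d₁) = -0.364802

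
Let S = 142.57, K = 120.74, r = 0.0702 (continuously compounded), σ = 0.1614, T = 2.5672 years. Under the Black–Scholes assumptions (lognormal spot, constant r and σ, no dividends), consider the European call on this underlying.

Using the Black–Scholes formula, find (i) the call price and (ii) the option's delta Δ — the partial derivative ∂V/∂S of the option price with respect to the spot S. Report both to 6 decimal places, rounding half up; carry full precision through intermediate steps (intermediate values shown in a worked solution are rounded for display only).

price = 43.030863
Δ = 0.929063

σ√T = 0.1614·√2.5672 = 0.258603
d₁ = (ln(S/K) + (r+σ²/2)T) / (σ√T) = (ln(142.57/120.74) + (0.0702+0.1614²/2)·2.5672) / 0.258603 = (0.166194 + 0.213655) / 0.258603 = 1.468850
d₂ = d₁ − σ√T = 1.468850 − 0.258603 = 1.210247
e^{−rT} = e^{−0.0702·2.5672} = 0.835089
N(d₁) = 0.929063,  N(d₂) = 0.886908
Call price V = S·N(d₁) − K·e^{−rT}·N(d₂) = 132.456545 − 89.425682 = 43.030863
Δ = N(d₁) = 0.929063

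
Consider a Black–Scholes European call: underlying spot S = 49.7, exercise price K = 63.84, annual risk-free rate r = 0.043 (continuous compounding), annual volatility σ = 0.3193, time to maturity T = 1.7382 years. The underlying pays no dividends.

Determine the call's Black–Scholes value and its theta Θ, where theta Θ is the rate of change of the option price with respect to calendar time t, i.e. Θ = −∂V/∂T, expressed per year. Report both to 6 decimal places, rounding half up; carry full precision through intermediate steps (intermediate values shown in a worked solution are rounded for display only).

price = 5.074868
Θ = -3.025530

σ√T = 0.3193·√1.7382 = 0.420968
d₁ = (ln(S/K) + (r+σ²/2)T) / (σ√T) = (ln(49.7/63.84) + (0.043+0.3193²/2)·1.7382) / 0.420968 = (-0.250375 + 0.163350) / 0.420968 = -0.206727
d₂ = d₁ − σ√T = -0.206727 − 0.420968 = -0.627695
e^{−rT} = e^{−0.043·1.7382} = 0.927982
N(d₁) = 0.418111,  N(d₂) = 0.265102
Call price V = S·N(d₁) − K·e^{−rT}·N(d₂) = 20.780138 − 15.705269 = 5.074868
φ(d₁) = (1/√(2π))·e^{−d₁²/2} = 0.390508
Θ = −S·φ(d₁)·σ/(2√T) − r·K·e^{−rT}·N(d₂) = −2.350203 − 0.675327 = -3.025530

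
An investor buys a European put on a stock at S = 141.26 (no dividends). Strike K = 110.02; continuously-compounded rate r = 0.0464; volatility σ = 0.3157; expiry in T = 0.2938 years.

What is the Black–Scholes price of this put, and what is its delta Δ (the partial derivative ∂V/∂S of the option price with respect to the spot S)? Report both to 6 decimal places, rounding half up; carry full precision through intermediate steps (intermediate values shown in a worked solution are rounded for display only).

σ√T = 0.3157·√0.2938 = 0.171120
d₁ = (ln(S/K) + (r+σ²/2)T) / (σ√T) = (ln(141.26/110.02) + (0.0464+0.3157²/2)·0.2938) / 0.171120 = (0.249940 + 0.028273) / 0.171120 = 1.625839
d₂ = d₁ − σ√T = 1.625839 − 0.171120 = 1.454719
e^{−rT} = e^{−0.0464·0.2938} = 0.986460
N(−d₁) = 0.051992,  N(−d₂) = 0.072874
Put price V = K·e^{−rT}·N(−d₂) − S·N(−d₁) = 7.908994 − 7.344389 = 0.564605
Δ = −N(−d₁) = -0.051992

price = 0.564605
Δ = -0.051992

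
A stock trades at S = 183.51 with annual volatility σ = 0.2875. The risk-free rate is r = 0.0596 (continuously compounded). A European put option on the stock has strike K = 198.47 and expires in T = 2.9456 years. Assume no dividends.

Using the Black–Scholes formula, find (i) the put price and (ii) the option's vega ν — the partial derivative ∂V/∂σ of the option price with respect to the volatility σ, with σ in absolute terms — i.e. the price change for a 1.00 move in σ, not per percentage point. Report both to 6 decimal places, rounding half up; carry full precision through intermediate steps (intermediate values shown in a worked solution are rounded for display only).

σ√T = 0.2875·√2.9456 = 0.493429
d₁ = (ln(S/K) + (r+σ²/2)T) / (σ√T) = (ln(183.51/198.47) + (0.0596+0.2875²/2)·2.9456) / 0.493429 = (-0.078369 + 0.297294) / 0.493429 = 0.443681
d₂ = d₁ − σ√T = 0.443681 − 0.493429 = -0.049748
e^{−rT} = e^{−0.0596·2.9456} = 0.838989
N(−d₁) = 0.328637,  N(−d₂) = 0.519838
Put price V = K·e^{−rT}·N(−d₂) − S·N(−d₁) = 86.560447 − 60.308107 = 26.252340
φ(d₁) = (1/√(2π))·e^{−d₁²/2} = 0.361546
ν = S·φ(d₁)·√T = 113.870347

price = 26.252340
ν = 113.870347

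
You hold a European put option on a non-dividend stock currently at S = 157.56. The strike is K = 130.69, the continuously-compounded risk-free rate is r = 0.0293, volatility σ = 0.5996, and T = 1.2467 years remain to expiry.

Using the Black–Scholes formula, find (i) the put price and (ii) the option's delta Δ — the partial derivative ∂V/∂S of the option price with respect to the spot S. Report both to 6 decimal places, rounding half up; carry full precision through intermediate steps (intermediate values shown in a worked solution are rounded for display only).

σ√T = 0.5996·√1.2467 = 0.669488
d₁ = (ln(S/K) + (r+σ²/2)T) / (σ√T) = (ln(157.56/130.69) + (0.0293+0.5996²/2)·1.2467) / 0.669488 = (0.186978 + 0.260635) / 0.669488 = 0.668591
d₂ = d₁ − σ√T = 0.668591 − 0.669488 = -0.000897
e^{−rT} = e^{−0.0293·1.2467} = 0.964131
N(−d₁) = 0.251878,  N(−d₂) = 0.500358
Put price V = K·e^{−rT}·N(−d₂) − S·N(−d₁) = 63.046204 − 39.685932 = 23.360272
Δ = −N(−d₁) = -0.251878

price = 23.360272
Δ = -0.251878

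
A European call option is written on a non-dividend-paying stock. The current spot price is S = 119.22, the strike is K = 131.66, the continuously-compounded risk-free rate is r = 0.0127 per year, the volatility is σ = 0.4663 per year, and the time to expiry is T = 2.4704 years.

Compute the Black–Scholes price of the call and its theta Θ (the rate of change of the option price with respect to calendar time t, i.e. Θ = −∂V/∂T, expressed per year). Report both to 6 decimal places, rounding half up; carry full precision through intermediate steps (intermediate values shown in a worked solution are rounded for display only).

price = 31.248858
Θ = -7.319148

σ√T = 0.4663·√2.4704 = 0.732907
d₁ = (ln(S/K) + (r+σ²/2)T) / (σ√T) = (ln(119.22/131.66) + (0.0127+0.4663²/2)·2.4704) / 0.732907 = (-0.099252 + 0.299951) / 0.732907 = 0.273839
d₂ = d₁ − σ√T = 0.273839 − 0.732907 = -0.459069
e^{−rT} = e^{−0.0127·2.4704} = 0.969113
N(d₁) = 0.607896,  N(d₂) = 0.323092
Call price V = S·N(d₁) − K·e^{−rT}·N(d₂) = 72.473323 − 41.224465 = 31.248858
φ(d₁) = (1/√(2π))·e^{−d₁²/2} = 0.384261
Θ = −S·φ(d₁)·σ/(2√T) − r·K·e^{−rT}·N(d₂) = −6.795597 − 0.523551 = -7.319148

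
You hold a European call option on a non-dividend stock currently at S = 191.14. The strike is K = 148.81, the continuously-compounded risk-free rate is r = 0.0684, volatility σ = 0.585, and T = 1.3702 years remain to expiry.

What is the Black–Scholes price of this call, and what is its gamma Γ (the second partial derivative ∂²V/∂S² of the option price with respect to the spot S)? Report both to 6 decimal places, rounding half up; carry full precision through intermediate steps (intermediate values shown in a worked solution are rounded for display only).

price = 76.719985
Γ = 0.002133

σ√T = 0.585·√1.3702 = 0.684775
d₁ = (ln(S/K) + (r+σ²/2)T) / (σ√T) = (ln(191.14/148.81) + (0.0684+0.585²/2)·1.3702) / 0.684775 = (0.250336 + 0.328180) / 0.684775 = 0.844826
d₂ = d₁ − σ√T = 0.844826 − 0.684775 = 0.160051
e^{−rT} = e^{−0.0684·1.3702} = 0.910536
N(d₁) = 0.800896,  N(d₂) = 0.563580
Call price V = S·N(d₁) − K·e^{−rT}·N(d₂) = 153.083276 − 76.363292 = 76.719985
φ(d₁) = (1/√(2π))·e^{−d₁²/2} = 0.279206
Γ = φ(d₁) / (S·σ·√T) = 0.002133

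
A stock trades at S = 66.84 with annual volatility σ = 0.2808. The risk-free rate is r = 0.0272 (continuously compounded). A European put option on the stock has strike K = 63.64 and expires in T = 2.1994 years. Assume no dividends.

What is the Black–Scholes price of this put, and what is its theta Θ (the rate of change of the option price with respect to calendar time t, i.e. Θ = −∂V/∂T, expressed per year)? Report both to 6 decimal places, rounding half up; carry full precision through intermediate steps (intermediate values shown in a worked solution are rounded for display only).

price = 7.358092
Θ = -1.480155

σ√T = 0.2808·√2.1994 = 0.416437
d₁ = (ln(S/K) + (r+σ²/2)T) / (σ√T) = (ln(66.84/63.64) + (0.0272+0.2808²/2)·2.1994) / 0.416437 = (0.049060 + 0.146534) / 0.416437 = 0.469682
d₂ = d₁ − σ√T = 0.469682 − 0.416437 = 0.053245
e^{−rT} = e^{−0.0272·2.1994} = 0.941931
N(−d₁) = 0.319291,  N(−d₂) = 0.478768
Put price V = K·e^{−rT}·N(−d₂) − S·N(−d₁) = 28.699503 − 21.341412 = 7.358092
φ(d₁) = (1/√(2π))·e^{−d₁²/2} = 0.357279
Θ = −S·φ(d₁)·σ/(2√T) + r·K·e^{−rT}·N(−d₂) = −2.260781 + 0.780626 = -1.480155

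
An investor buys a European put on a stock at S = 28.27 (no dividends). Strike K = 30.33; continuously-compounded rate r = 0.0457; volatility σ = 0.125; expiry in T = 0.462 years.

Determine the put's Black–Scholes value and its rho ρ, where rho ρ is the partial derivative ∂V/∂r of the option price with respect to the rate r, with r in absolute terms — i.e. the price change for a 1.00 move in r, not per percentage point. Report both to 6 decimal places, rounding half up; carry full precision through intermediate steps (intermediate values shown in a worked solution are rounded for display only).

price = 1.855492
ρ = -10.056150

σ√T = 0.125·√0.462 = 0.084963
d₁ = (ln(S/K) + (r+σ²/2)T) / (σ√T) = (ln(28.27/30.33) + (0.0457+0.125²/2)·0.462) / 0.084963 = (-0.070336 + 0.024723) / 0.084963 = -0.536860
d₂ = d₁ − σ√T = -0.536860 − 0.084963 = -0.621823
e^{−rT} = e^{−0.0457·0.462} = 0.979108
N(−d₁) = 0.704318,  N(−d₂) = 0.732971
Put price V = K·e^{−rT}·N(−d₂) − S·N(−d₁) = 21.766559 − 19.911067 = 1.855492
ρ = −K·T·e^{−rT}·N(−d₂) = -10.056150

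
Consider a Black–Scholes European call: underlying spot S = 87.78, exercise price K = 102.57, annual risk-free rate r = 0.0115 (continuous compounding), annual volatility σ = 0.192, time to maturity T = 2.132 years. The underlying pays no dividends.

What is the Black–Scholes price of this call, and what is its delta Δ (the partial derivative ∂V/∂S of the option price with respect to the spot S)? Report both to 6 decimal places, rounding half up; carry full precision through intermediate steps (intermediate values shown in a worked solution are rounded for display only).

price = 5.435218
Δ = 0.371532

σ√T = 0.192·√2.132 = 0.280346
d₁ = (ln(S/K) + (r+σ²/2)T) / (σ√T) = (ln(87.78/102.57) + (0.0115+0.192²/2)·2.132) / 0.280346 = (-0.155712 + 0.063815) / 0.280346 = -0.327797
d₂ = d₁ − σ√T = -0.327797 − 0.280346 = -0.608144
e^{−rT} = e^{−0.0115·2.132} = 0.975780
N(d₁) = 0.371532,  N(d₂) = 0.271546
Call price V = S·N(d₁) − K·e^{−rT}·N(d₂) = 32.613117 − 27.177899 = 5.435218
Δ = N(d₁) = 0.371532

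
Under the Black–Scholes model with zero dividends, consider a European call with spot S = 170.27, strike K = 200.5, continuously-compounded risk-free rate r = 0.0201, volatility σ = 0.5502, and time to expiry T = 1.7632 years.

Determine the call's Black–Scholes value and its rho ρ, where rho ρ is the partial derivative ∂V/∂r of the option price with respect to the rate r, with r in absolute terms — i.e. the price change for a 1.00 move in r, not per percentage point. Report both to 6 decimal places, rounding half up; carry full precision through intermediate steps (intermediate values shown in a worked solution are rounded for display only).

price = 40.992858
ρ = 100.464214

σ√T = 0.5502·√1.7632 = 0.730586
d₁ = (ln(S/K) + (r+σ²/2)T) / (σ√T) = (ln(170.27/200.5) + (0.0201+0.5502²/2)·1.7632) / 0.730586 = (-0.163429 + 0.302318) / 0.730586 = 0.190107
d₂ = d₁ − σ√T = 0.190107 − 0.730586 = -0.540479
e^{−rT} = e^{−0.0201·1.7632} = 0.965180
N(d₁) = 0.575387,  N(d₂) = 0.294433
Call price V = S·N(d₁) − K·e^{−rT}·N(d₂) = 97.971201 − 56.978343 = 40.992858
ρ = K·T·e^{−rT}·N(d₂) = 100.464214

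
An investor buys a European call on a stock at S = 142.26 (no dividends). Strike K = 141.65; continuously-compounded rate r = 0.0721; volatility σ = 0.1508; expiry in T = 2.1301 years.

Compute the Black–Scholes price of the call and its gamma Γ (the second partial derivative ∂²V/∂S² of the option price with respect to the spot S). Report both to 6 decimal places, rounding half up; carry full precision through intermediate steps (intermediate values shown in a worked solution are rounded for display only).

price = 24.776654
Γ = 0.009049

σ√T = 0.1508·√2.1301 = 0.220091
d₁ = (ln(S/K) + (r+σ²/2)T) / (σ√T) = (ln(142.26/141.65) + (0.0721+0.1508²/2)·2.1301) / 0.220091 = (0.004297 + 0.177800) / 0.220091 = 0.827374
d₂ = d₁ − σ√T = 0.827374 − 0.220091 = 0.607284
e^{−rT} = e^{−0.0721·2.1301} = 0.857632
N(d₁) = 0.795988,  N(d₂) = 0.728169
Call price V = S·N(d₁) − K·e^{−rT}·N(d₂) = 113.237192 − 88.460538 = 24.776654
φ(d₁) = (1/√(2π))·e^{−d₁²/2} = 0.283310
Γ = φ(d₁) / (S·σ·√T) = 0.009049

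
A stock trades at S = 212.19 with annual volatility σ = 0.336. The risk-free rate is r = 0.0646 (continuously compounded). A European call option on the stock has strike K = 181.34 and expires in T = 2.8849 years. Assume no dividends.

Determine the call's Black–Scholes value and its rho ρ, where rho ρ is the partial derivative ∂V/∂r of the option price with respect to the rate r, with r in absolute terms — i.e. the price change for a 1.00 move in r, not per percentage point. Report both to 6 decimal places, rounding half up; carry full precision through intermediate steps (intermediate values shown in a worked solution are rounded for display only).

price = 78.462488
ρ = 271.021310

σ√T = 0.336·√2.8849 = 0.570696
d₁ = (ln(S/K) + (r+σ²/2)T) / (σ√T) = (ln(212.19/181.34) + (0.0646+0.336²/2)·2.8849) / 0.570696 = (0.157108 + 0.349211) / 0.570696 = 0.887197
d₂ = d₁ − σ√T = 0.887197 − 0.570696 = 0.316502
e^{−rT} = e^{−0.0646·2.8849} = 0.829971
N(d₁) = 0.812514,  N(d₂) = 0.624189
Call price V = S·N(d₁) − K·e^{−rT}·N(d₂) = 172.407273 − 93.944785 = 78.462488
ρ = K·T·e^{−rT}·N(d₂) = 271.021310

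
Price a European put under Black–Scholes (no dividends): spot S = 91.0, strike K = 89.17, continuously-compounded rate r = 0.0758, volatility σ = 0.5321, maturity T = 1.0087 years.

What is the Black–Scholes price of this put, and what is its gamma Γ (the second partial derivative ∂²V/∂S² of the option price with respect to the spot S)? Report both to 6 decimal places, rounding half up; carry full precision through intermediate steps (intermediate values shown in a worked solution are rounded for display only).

σ√T = 0.5321·√1.0087 = 0.534410
d₁ = (ln(S/K) + (r+σ²/2)T) / (σ√T) = (ln(91.0/89.17) + (0.0758+0.5321²/2)·1.0087) / 0.534410 = (0.020315 + 0.219256) / 0.534410 = 0.448291
d₂ = d₁ − σ√T = 0.448291 − 0.534410 = -0.086118
e^{−rT} = e^{−0.0758·1.0087} = 0.926390
N(−d₁) = 0.326972,  N(−d₂) = 0.534314
Put price V = K·e^{−rT}·N(−d₂) − S·N(−d₁) = 44.137658 − 29.754409 = 14.383249
φ(d₁) = (1/√(2π))·e^{−d₁²/2} = 0.360804
Γ = φ(d₁) / (S·σ·√T) = 0.007419

price = 14.383249
Γ = 0.007419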